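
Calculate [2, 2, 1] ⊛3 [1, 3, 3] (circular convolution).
Use y[k] = Σ_j u[j]·v[(k-j) mod 3]. y[0] = 2×1 + 2×3 + 1×3 = 11; y[1] = 2×3 + 2×1 + 1×3 = 11; y[2] = 2×3 + 2×3 + 1×1 = 13. Result: [11, 11, 13]

[11, 11, 13]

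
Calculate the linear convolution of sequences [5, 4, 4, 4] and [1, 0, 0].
y[0] = 5×1 = 5; y[1] = 5×0 + 4×1 = 4; y[2] = 5×0 + 4×0 + 4×1 = 4; y[3] = 4×0 + 4×0 + 4×1 = 4; y[4] = 4×0 + 4×0 = 0; y[5] = 4×0 = 0

[5, 4, 4, 4, 0, 0]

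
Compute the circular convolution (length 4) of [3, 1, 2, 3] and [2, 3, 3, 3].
Use y[k] = Σ_j f[j]·g[(k-j) mod 4]. y[0] = 3×2 + 1×3 + 2×3 + 3×3 = 24; y[1] = 3×3 + 1×2 + 2×3 + 3×3 = 26; y[2] = 3×3 + 1×3 + 2×2 + 3×3 = 25; y[3] = 3×3 + 1×3 + 2×3 + 3×2 = 24. Result: [24, 26, 25, 24]

[24, 26, 25, 24]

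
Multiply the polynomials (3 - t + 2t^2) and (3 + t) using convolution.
Ascending coefficients: a = [3, -1, 2], b = [3, 1]. c[0] = 3×3 = 9; c[1] = 3×1 + -1×3 = 0; c[2] = -1×1 + 2×3 = 5; c[3] = 2×1 = 2. Result coefficients: [9, 0, 5, 2] → 9 + 5t^2 + 2t^3

9 + 5t^2 + 2t^3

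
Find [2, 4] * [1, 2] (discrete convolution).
y[0] = 2×1 = 2; y[1] = 2×2 + 4×1 = 8; y[2] = 4×2 = 8

[2, 8, 8]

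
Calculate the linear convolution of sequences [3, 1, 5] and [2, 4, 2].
y[0] = 3×2 = 6; y[1] = 3×4 + 1×2 = 14; y[2] = 3×2 + 1×4 + 5×2 = 20; y[3] = 1×2 + 5×4 = 22; y[4] = 5×2 = 10

[6, 14, 20, 22, 10]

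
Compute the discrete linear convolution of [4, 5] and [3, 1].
y[0] = 4×3 = 12; y[1] = 4×1 + 5×3 = 19; y[2] = 5×1 = 5

[12, 19, 5]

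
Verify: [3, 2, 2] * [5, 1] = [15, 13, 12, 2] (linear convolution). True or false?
Recompute linear convolution of [3, 2, 2] and [5, 1]: y[0] = 3×5 = 15; y[1] = 3×1 + 2×5 = 13; y[2] = 2×1 + 2×5 = 12; y[3] = 2×1 = 2 → [15, 13, 12, 2]. Given [15, 13, 12, 2] matches, so answer: Yes

Yes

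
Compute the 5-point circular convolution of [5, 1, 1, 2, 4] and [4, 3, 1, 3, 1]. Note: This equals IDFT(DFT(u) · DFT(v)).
Either evaluate y[k] = Σ_j u[j]·v[(k-j) mod 5] directly, or use IDFT(DFT(u) · DFT(v)). y[0] = 5×4 + 1×1 + 1×3 + 2×1 + 4×3 = 38; y[1] = 5×3 + 1×4 + 1×1 + 2×3 + 4×1 = 30; y[2] = 5×1 + 1×3 + 1×4 + 2×1 + 4×3 = 26; y[3] = 5×3 + 1×1 + 1×3 + 2×4 + 4×1 = 31; y[4] = 5×1 + 1×3 + 1×1 + 2×3 + 4×4 = 31. Result: [38, 30, 26, 31, 31]

[38, 30, 26, 31, 31]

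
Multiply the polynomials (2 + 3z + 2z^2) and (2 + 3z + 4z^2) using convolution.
Ascending coefficients: a = [2, 3, 2], b = [2, 3, 4]. c[0] = 2×2 = 4; c[1] = 2×3 + 3×2 = 12; c[2] = 2×4 + 3×3 + 2×2 = 21; c[3] = 3×4 + 2×3 = 18; c[4] = 2×4 = 8. Result coefficients: [4, 12, 21, 18, 8] → 4 + 12z + 21z^2 + 18z^3 + 8z^4

4 + 12z + 21z^2 + 18z^3 + 8z^4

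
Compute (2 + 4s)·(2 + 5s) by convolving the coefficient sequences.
Ascending coefficients: a = [2, 4], b = [2, 5]. c[0] = 2×2 = 4; c[1] = 2×5 + 4×2 = 18; c[2] = 4×5 = 20. Result coefficients: [4, 18, 20] → 4 + 18s + 20s^2

4 + 18s + 20s^2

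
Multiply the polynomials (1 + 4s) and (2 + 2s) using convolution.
Ascending coefficients: a = [1, 4], b = [2, 2]. c[0] = 1×2 = 2; c[1] = 1×2 + 4×2 = 10; c[2] = 4×2 = 8. Result coefficients: [2, 10, 8] → 2 + 10s + 8s^2

2 + 10s + 8s^2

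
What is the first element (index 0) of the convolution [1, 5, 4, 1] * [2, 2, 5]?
Use y[k] = Σ_i a[i]·b[k-i] at k=0. y[0] = 1×2 = 2

2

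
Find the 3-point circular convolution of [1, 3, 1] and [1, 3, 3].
Use y[k] = Σ_j u[j]·v[(k-j) mod 3]. y[0] = 1×1 + 3×3 + 1×3 = 13; y[1] = 1×3 + 3×1 + 1×3 = 9; y[2] = 1×3 + 3×3 + 1×1 = 13. Result: [13, 9, 13]

[13, 9, 13]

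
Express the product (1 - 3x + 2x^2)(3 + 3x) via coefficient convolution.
Ascending coefficients: a = [1, -3, 2], b = [3, 3]. c[0] = 1×3 = 3; c[1] = 1×3 + -3×3 = -6; c[2] = -3×3 + 2×3 = -3; c[3] = 2×3 = 6. Result coefficients: [3, -6, -3, 6] → 3 - 6x - 3x^2 + 6x^3

3 - 6x - 3x^2 + 6x^3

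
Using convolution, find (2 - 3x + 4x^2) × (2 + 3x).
Ascending coefficients: a = [2, -3, 4], b = [2, 3]. c[0] = 2×2 = 4; c[1] = 2×3 + -3×2 = 0; c[2] = -3×3 + 4×2 = -1; c[3] = 4×3 = 12. Result coefficients: [4, 0, -1, 12] → 4 - x^2 + 12x^3

4 - x^2 + 12x^3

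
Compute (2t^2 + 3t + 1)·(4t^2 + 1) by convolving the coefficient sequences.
Ascending coefficients: a = [1, 3, 2], b = [1, 0, 4]. c[0] = 1×1 = 1; c[1] = 1×0 + 3×1 = 3; c[2] = 1×4 + 3×0 + 2×1 = 6; c[3] = 3×4 + 2×0 = 12; c[4] = 2×4 = 8. Result coefficients: [1, 3, 6, 12, 8] → 8t^4 + 12t^3 + 6t^2 + 3t + 1

8t^4 + 12t^3 + 6t^2 + 3t + 1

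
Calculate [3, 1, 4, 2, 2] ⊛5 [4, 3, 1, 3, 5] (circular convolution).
Use y[k] = Σ_j f[j]·g[(k-j) mod 5]. y[0] = 3×4 + 1×5 + 4×3 + 2×1 + 2×3 = 37; y[1] = 3×3 + 1×4 + 4×5 + 2×3 + 2×1 = 41; y[2] = 3×1 + 1×3 + 4×4 + 2×5 + 2×3 = 38; y[3] = 3×3 + 1×1 + 4×3 + 2×4 + 2×5 = 40; y[4] = 3×5 + 1×3 + 4×1 + 2×3 + 2×4 = 36. Result: [37, 41, 38, 40, 36]

[37, 41, 38, 40, 36]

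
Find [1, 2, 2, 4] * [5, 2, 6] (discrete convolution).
y[0] = 1×5 = 5; y[1] = 1×2 + 2×5 = 12; y[2] = 1×6 + 2×2 + 2×5 = 20; y[3] = 2×6 + 2×2 + 4×5 = 36; y[4] = 2×6 + 4×2 = 20; y[5] = 4×6 = 24

[5, 12, 20, 36, 20, 24]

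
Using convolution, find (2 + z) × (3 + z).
Ascending coefficients: a = [2, 1], b = [3, 1]. c[0] = 2×3 = 6; c[1] = 2×1 + 1×3 = 5; c[2] = 1×1 = 1. Result coefficients: [6, 5, 1] → 6 + 5z + z^2

6 + 5z + z^2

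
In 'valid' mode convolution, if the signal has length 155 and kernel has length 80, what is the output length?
'Valid' mode counts only positions where the kernel fully overlaps the signal: m - n + 1 = 155 - 80 + 1 = 76

76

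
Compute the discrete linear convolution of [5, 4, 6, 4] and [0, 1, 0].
y[0] = 5×0 = 0; y[1] = 5×1 + 4×0 = 5; y[2] = 5×0 + 4×1 + 6×0 = 4; y[3] = 4×0 + 6×1 + 4×0 = 6; y[4] = 6×0 + 4×1 = 4; y[5] = 4×0 = 0

[0, 5, 4, 6, 4, 0]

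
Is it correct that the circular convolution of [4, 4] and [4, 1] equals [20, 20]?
Recompute circular convolution of [4, 4] and [4, 1]: y[0] = 4×4 + 4×1 = 20; y[1] = 4×1 + 4×4 = 20 → [20, 20]. Given [20, 20] matches, so answer: Yes

Yes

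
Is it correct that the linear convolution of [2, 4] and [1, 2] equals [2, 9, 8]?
Recompute linear convolution of [2, 4] and [1, 2]: y[0] = 2×1 = 2; y[1] = 2×2 + 4×1 = 8; y[2] = 4×2 = 8 → [2, 8, 8]. Compare to given [2, 9, 8]: they differ at index 1: given 9, correct 8, so answer: No

No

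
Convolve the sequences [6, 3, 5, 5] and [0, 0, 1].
y[0] = 6×0 = 0; y[1] = 6×0 + 3×0 = 0; y[2] = 6×1 + 3×0 + 5×0 = 6; y[3] = 3×1 + 5×0 + 5×0 = 3; y[4] = 5×1 + 5×0 = 5; y[5] = 5×1 = 5

[0, 0, 6, 3, 5, 5]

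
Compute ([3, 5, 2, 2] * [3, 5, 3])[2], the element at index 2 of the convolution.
Use y[k] = Σ_i a[i]·b[k-i] at k=2. y[2] = 3×3 + 5×5 + 2×3 = 40

40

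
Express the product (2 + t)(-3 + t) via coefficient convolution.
Ascending coefficients: a = [2, 1], b = [-3, 1]. c[0] = 2×-3 = -6; c[1] = 2×1 + 1×-3 = -1; c[2] = 1×1 = 1. Result coefficients: [-6, -1, 1] → -6 - t + t^2

-6 - t + t^2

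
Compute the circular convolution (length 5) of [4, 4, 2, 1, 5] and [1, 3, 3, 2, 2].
Use y[k] = Σ_j a[j]·b[(k-j) mod 5]. y[0] = 4×1 + 4×2 + 2×2 + 1×3 + 5×3 = 34; y[1] = 4×3 + 4×1 + 2×2 + 1×2 + 5×3 = 37; y[2] = 4×3 + 4×3 + 2×1 + 1×2 + 5×2 = 38; y[3] = 4×2 + 4×3 + 2×3 + 1×1 + 5×2 = 37; y[4] = 4×2 + 4×2 + 2×3 + 1×3 + 5×1 = 30. Result: [34, 37, 38, 37, 30]

[34, 37, 38, 37, 30]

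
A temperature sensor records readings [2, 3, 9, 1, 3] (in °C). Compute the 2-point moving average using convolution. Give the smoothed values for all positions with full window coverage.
2-point moving average kernel = [1, 1]. Apply in 'valid' mode (full window coverage): avg[0] = (2 + 3) / 2 = 2.5; avg[1] = (3 + 9) / 2 = 6.0; avg[2] = (9 + 1) / 2 = 5.0; avg[3] = (1 + 3) / 2 = 2.0. Smoothed values: [2.5, 6.0, 5.0, 2.0]

[2.5, 6.0, 5.0, 2.0]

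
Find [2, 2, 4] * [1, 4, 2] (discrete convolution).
y[0] = 2×1 = 2; y[1] = 2×4 + 2×1 = 10; y[2] = 2×2 + 2×4 + 4×1 = 16; y[3] = 2×2 + 4×4 = 20; y[4] = 4×2 = 8

[2, 10, 16, 20, 8]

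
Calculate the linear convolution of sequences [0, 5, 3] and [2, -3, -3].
y[0] = 0×2 = 0; y[1] = 0×-3 + 5×2 = 10; y[2] = 0×-3 + 5×-3 + 3×2 = -9; y[3] = 5×-3 + 3×-3 = -24; y[4] = 3×-3 = -9

[0, 10, -9, -24, -9]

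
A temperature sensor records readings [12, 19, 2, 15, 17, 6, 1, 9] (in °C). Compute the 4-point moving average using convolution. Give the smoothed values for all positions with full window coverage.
4-point moving average kernel = [1, 1, 1, 1]. Apply in 'valid' mode (full window coverage): avg[0] = (12 + 19 + 2 + 15) / 4 = 12.0; avg[1] = (19 + 2 + 15 + 17) / 4 = 13.25; avg[2] = (2 + 15 + 17 + 6) / 4 = 10.0; avg[3] = (15 + 17 + 6 + 1) / 4 = 9.75; avg[4] = (17 + 6 + 1 + 9) / 4 = 8.25. Smoothed values: [12.0, 13.25, 10.0, 9.75, 8.25]

[12.0, 13.25, 10.0, 9.75, 8.25]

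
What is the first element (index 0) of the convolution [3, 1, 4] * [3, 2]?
Use y[k] = Σ_i a[i]·b[k-i] at k=0. y[0] = 3×3 = 9

9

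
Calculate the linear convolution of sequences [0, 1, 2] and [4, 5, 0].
y[0] = 0×4 = 0; y[1] = 0×5 + 1×4 = 4; y[2] = 0×0 + 1×5 + 2×4 = 13; y[3] = 1×0 + 2×5 = 10; y[4] = 2×0 = 0

[0, 4, 13, 10, 0]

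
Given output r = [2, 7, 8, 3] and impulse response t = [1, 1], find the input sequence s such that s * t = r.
Deconvolve r=[2, 7, 8, 3] by t=[1, 1]. Since t[0]=1, solve forward: s[0] = r[0] / 1 = 2; s[1] = (r[1] - 2×1) / 1 = 5; s[2] = (r[2] - 5×1) / 1 = 3. So s = [2, 5, 3]. Check by forward convolution: r[0] = 2×1 = 2; r[1] = 2×1 + 5×1 = 7; r[2] = 5×1 + 3×1 = 8; r[3] = 3×1 = 3

[2, 5, 3]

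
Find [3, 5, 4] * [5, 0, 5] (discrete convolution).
y[0] = 3×5 = 15; y[1] = 3×0 + 5×5 = 25; y[2] = 3×5 + 5×0 + 4×5 = 35; y[3] = 5×5 + 4×0 = 25; y[4] = 4×5 = 20

[15, 25, 35, 25, 20]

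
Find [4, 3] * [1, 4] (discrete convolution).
y[0] = 4×1 = 4; y[1] = 4×4 + 3×1 = 19; y[2] = 3×4 = 12

[4, 19, 12]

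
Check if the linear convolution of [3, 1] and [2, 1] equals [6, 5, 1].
Recompute linear convolution of [3, 1] and [2, 1]: y[0] = 3×2 = 6; y[1] = 3×1 + 1×2 = 5; y[2] = 1×1 = 1 → [6, 5, 1]. Given [6, 5, 1] matches, so answer: Yes

Yes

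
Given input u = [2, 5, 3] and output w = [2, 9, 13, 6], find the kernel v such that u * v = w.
Output length 4 = len(u) + len(v) - 1 ⇒ len(v) = 2. Solve v forward using v[k] = (w[k] - Σ_{i≥1} u[i]·v[k-i]) / u[0]: v[0] = w[0] / u[0] = 2 / 2 = 1; v[1] = (w[1] - 5×1) / u[0] = (9 - 5×1) / 2 = 2. So v = [1, 2]. Forward-check [2, 5, 3] * [1, 2]: w[0] = 2×1 = 2; w[1] = 2×2 + 5×1 = 9; w[2] = 5×2 + 3×1 = 13; w[3] = 3×2 = 6 → [2, 9, 13, 6] ✓

[1, 2]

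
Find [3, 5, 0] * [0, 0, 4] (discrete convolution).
y[0] = 3×0 = 0; y[1] = 3×0 + 5×0 = 0; y[2] = 3×4 + 5×0 + 0×0 = 12; y[3] = 5×4 + 0×0 = 20; y[4] = 0×4 = 0

[0, 0, 12, 20, 0]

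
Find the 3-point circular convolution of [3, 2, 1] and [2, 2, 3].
Use y[k] = Σ_j f[j]·g[(k-j) mod 3]. y[0] = 3×2 + 2×3 + 1×2 = 14; y[1] = 3×2 + 2×2 + 1×3 = 13; y[2] = 3×3 + 2×2 + 1×2 = 15. Result: [14, 13, 15]

[14, 13, 15]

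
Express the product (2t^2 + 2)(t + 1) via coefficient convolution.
Ascending coefficients: a = [2, 0, 2], b = [1, 1]. c[0] = 2×1 = 2; c[1] = 2×1 + 0×1 = 2; c[2] = 0×1 + 2×1 = 2; c[3] = 2×1 = 2. Result coefficients: [2, 2, 2, 2] → 2t^3 + 2t^2 + 2t + 2

2t^3 + 2t^2 + 2t + 2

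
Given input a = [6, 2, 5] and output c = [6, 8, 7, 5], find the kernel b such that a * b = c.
Output length 4 = len(a) + len(b) - 1 ⇒ len(b) = 2. Solve b forward using b[k] = (c[k] - Σ_{i≥1} a[i]·b[k-i]) / a[0]: b[0] = c[0] / a[0] = 6 / 6 = 1; b[1] = (c[1] - 2×1) / a[0] = (8 - 2×1) / 6 = 1. So b = [1, 1]. Forward-check [6, 2, 5] * [1, 1]: c[0] = 6×1 = 6; c[1] = 6×1 + 2×1 = 8; c[2] = 2×1 + 5×1 = 7; c[3] = 5×1 = 5 → [6, 8, 7, 5] ✓

[1, 1]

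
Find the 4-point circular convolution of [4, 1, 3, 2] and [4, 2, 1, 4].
Use y[k] = Σ_j s[j]·t[(k-j) mod 4]. y[0] = 4×4 + 1×4 + 3×1 + 2×2 = 27; y[1] = 4×2 + 1×4 + 3×4 + 2×1 = 26; y[2] = 4×1 + 1×2 + 3×4 + 2×4 = 26; y[3] = 4×4 + 1×1 + 3×2 + 2×4 = 31. Result: [27, 26, 26, 31]

[27, 26, 26, 31]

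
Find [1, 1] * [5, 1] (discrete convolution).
y[0] = 1×5 = 5; y[1] = 1×1 + 1×5 = 6; y[2] = 1×1 = 1

[5, 6, 1]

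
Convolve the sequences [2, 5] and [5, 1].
y[0] = 2×5 = 10; y[1] = 2×1 + 5×5 = 27; y[2] = 5×1 = 5

[10, 27, 5]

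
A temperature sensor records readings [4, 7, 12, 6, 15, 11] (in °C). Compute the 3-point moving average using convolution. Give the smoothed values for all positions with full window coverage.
3-point moving average kernel = [1, 1, 1]. Apply in 'valid' mode (full window coverage): avg[0] = (4 + 7 + 12) / 3 = 7.67; avg[1] = (7 + 12 + 6) / 3 = 8.33; avg[2] = (12 + 6 + 15) / 3 = 11.0; avg[3] = (6 + 15 + 11) / 3 = 10.67. Smoothed values: [7.67, 8.33, 11.0, 10.67]

[7.67, 8.33, 11.0, 10.67]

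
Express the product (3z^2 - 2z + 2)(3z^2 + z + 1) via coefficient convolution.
Ascending coefficients: a = [2, -2, 3], b = [1, 1, 3]. c[0] = 2×1 = 2; c[1] = 2×1 + -2×1 = 0; c[2] = 2×3 + -2×1 + 3×1 = 7; c[3] = -2×3 + 3×1 = -3; c[4] = 3×3 = 9. Result coefficients: [2, 0, 7, -3, 9] → 9z^4 - 3z^3 + 7z^2 + 2

9z^4 - 3z^3 + 7z^2 + 2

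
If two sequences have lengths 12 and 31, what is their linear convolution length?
Linear/full convolution length: m + n - 1 = 12 + 31 - 1 = 42

42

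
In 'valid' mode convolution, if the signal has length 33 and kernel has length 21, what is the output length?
'Valid' mode counts only positions where the kernel fully overlaps the signal: m - n + 1 = 33 - 21 + 1 = 13

13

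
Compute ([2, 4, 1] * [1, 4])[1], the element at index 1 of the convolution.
Use y[k] = Σ_i a[i]·b[k-i] at k=1. y[1] = 2×4 + 4×1 = 12

12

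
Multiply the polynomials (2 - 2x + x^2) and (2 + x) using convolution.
Ascending coefficients: a = [2, -2, 1], b = [2, 1]. c[0] = 2×2 = 4; c[1] = 2×1 + -2×2 = -2; c[2] = -2×1 + 1×2 = 0; c[3] = 1×1 = 1. Result coefficients: [4, -2, 0, 1] → 4 - 2x + x^3

4 - 2x + x^3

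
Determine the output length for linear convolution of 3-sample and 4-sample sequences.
Linear/full convolution length: m + n - 1 = 3 + 4 - 1 = 6

6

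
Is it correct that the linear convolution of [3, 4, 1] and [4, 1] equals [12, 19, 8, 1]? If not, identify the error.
Recompute linear convolution of [3, 4, 1] and [4, 1]: y[0] = 3×4 = 12; y[1] = 3×1 + 4×4 = 19; y[2] = 4×1 + 1×4 = 8; y[3] = 1×1 = 1 → [12, 19, 8, 1]. Given [12, 19, 8, 1] matches, so answer: Yes

Yes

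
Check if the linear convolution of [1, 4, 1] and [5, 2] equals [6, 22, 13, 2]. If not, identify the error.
Recompute linear convolution of [1, 4, 1] and [5, 2]: y[0] = 1×5 = 5; y[1] = 1×2 + 4×5 = 22; y[2] = 4×2 + 1×5 = 13; y[3] = 1×2 = 2 → [5, 22, 13, 2]. Compare to given [6, 22, 13, 2]: they differ at index 0: given 6, correct 5, so answer: No

No. Error at index 0: given 6, correct 5.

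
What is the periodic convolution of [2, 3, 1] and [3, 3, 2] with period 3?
Use y[k] = Σ_j x[j]·h[(k-j) mod 3]. y[0] = 2×3 + 3×2 + 1×3 = 15; y[1] = 2×3 + 3×3 + 1×2 = 17; y[2] = 2×2 + 3×3 + 1×3 = 16. Result: [15, 17, 16]

[15, 17, 16]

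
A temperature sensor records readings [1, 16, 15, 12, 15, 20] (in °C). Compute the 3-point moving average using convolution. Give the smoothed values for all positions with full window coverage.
3-point moving average kernel = [1, 1, 1]. Apply in 'valid' mode (full window coverage): avg[0] = (1 + 16 + 15) / 3 = 10.67; avg[1] = (16 + 15 + 12) / 3 = 14.33; avg[2] = (15 + 12 + 15) / 3 = 14.0; avg[3] = (12 + 15 + 20) / 3 = 15.67. Smoothed values: [10.67, 14.33, 14.0, 15.67]

[10.67, 14.33, 14.0, 15.67]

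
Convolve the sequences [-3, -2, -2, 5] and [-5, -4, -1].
y[0] = -3×-5 = 15; y[1] = -3×-4 + -2×-5 = 22; y[2] = -3×-1 + -2×-4 + -2×-5 = 21; y[3] = -2×-1 + -2×-4 + 5×-5 = -15; y[4] = -2×-1 + 5×-4 = -18; y[5] = 5×-1 = -5

[15, 22, 21, -15, -18, -5]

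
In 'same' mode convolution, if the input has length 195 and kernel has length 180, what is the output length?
'Same' mode returns an output with the same length as the input: 195

195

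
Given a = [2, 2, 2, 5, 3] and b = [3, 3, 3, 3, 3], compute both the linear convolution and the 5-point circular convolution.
Linear: y_lin[0] = 2×3 = 6; y_lin[1] = 2×3 + 2×3 = 12; y_lin[2] = 2×3 + 2×3 + 2×3 = 18; y_lin[3] = 2×3 + 2×3 + 2×3 + 5×3 = 33; y_lin[4] = 2×3 + 2×3 + 2×3 + 5×3 + 3×3 = 42; y_lin[5] = 2×3 + 2×3 + 5×3 + 3×3 = 36; y_lin[6] = 2×3 + 5×3 + 3×3 = 30; y_lin[7] = 5×3 + 3×3 = 24; y_lin[8] = 3×3 = 9 → [6, 12, 18, 33, 42, 36, 30, 24, 9]. Circular (length 5): y[0] = 2×3 + 2×3 + 2×3 + 5×3 + 3×3 = 42; y[1] = 2×3 + 2×3 + 2×3 + 5×3 + 3×3 = 42; y[2] = 2×3 + 2×3 + 2×3 + 5×3 + 3×3 = 42; y[3] = 2×3 + 2×3 + 2×3 + 5×3 + 3×3 = 42; y[4] = 2×3 + 2×3 + 2×3 + 5×3 + 3×3 = 42 → [42, 42, 42, 42, 42]

Linear: [6, 12, 18, 33, 42, 36, 30, 24, 9], Circular: [42, 42, 42, 42, 42]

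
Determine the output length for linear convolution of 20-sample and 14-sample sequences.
Linear/full convolution length: m + n - 1 = 20 + 14 - 1 = 33

33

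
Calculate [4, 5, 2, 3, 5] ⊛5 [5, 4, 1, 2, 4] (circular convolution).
Use y[k] = Σ_j a[j]·b[(k-j) mod 5]. y[0] = 4×5 + 5×4 + 2×2 + 3×1 + 5×4 = 67; y[1] = 4×4 + 5×5 + 2×4 + 3×2 + 5×1 = 60; y[2] = 4×1 + 5×4 + 2×5 + 3×4 + 5×2 = 56; y[3] = 4×2 + 5×1 + 2×4 + 3×5 + 5×4 = 56; y[4] = 4×4 + 5×2 + 2×1 + 3×4 + 5×5 = 65. Result: [67, 60, 56, 56, 65]

[67, 60, 56, 56, 65]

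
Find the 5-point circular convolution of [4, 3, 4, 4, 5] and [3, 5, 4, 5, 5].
Use y[k] = Σ_j u[j]·v[(k-j) mod 5]. y[0] = 4×3 + 3×5 + 4×5 + 4×4 + 5×5 = 88; y[1] = 4×5 + 3×3 + 4×5 + 4×5 + 5×4 = 89; y[2] = 4×4 + 3×5 + 4×3 + 4×5 + 5×5 = 88; y[3] = 4×5 + 3×4 + 4×5 + 4×3 + 5×5 = 89; y[4] = 4×5 + 3×5 + 4×4 + 4×5 + 5×3 = 86. Result: [88, 89, 88, 89, 86]

[88, 89, 88, 89, 86]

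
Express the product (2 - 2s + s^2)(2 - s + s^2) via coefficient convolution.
Ascending coefficients: a = [2, -2, 1], b = [2, -1, 1]. c[0] = 2×2 = 4; c[1] = 2×-1 + -2×2 = -6; c[2] = 2×1 + -2×-1 + 1×2 = 6; c[3] = -2×1 + 1×-1 = -3; c[4] = 1×1 = 1. Result coefficients: [4, -6, 6, -3, 1] → 4 - 6s + 6s^2 - 3s^3 + s^4

4 - 6s + 6s^2 - 3s^3 + s^4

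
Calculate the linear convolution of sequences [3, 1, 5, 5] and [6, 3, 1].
y[0] = 3×6 = 18; y[1] = 3×3 + 1×6 = 15; y[2] = 3×1 + 1×3 + 5×6 = 36; y[3] = 1×1 + 5×3 + 5×6 = 46; y[4] = 5×1 + 5×3 = 20; y[5] = 5×1 = 5

[18, 15, 36, 46, 20, 5]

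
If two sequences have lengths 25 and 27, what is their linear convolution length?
Linear/full convolution length: m + n - 1 = 25 + 27 - 1 = 51

51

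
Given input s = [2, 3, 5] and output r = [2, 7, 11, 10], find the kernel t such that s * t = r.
Output length 4 = len(s) + len(t) - 1 ⇒ len(t) = 2. Solve t forward using t[k] = (r[k] - Σ_{i≥1} s[i]·t[k-i]) / s[0]: t[0] = r[0] / s[0] = 2 / 2 = 1; t[1] = (r[1] - 3×1) / s[0] = (7 - 3×1) / 2 = 2. So t = [1, 2]. Forward-check [2, 3, 5] * [1, 2]: r[0] = 2×1 = 2; r[1] = 2×2 + 3×1 = 7; r[2] = 3×2 + 5×1 = 11; r[3] = 5×2 = 10 → [2, 7, 11, 10] ✓

[1, 2]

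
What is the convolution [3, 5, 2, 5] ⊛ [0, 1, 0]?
y[0] = 3×0 = 0; y[1] = 3×1 + 5×0 = 3; y[2] = 3×0 + 5×1 + 2×0 = 5; y[3] = 5×0 + 2×1 + 5×0 = 2; y[4] = 2×0 + 5×1 = 5; y[5] = 5×0 = 0

[0, 3, 5, 2, 5, 0]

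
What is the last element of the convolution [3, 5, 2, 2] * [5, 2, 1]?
Use y[k] = Σ_i a[i]·b[k-i] at k=5. y[5] = 2×1 = 2

2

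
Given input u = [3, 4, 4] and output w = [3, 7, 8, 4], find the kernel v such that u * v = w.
Output length 4 = len(u) + len(v) - 1 ⇒ len(v) = 2. Solve v forward using v[k] = (w[k] - Σ_{i≥1} u[i]·v[k-i]) / u[0]: v[0] = w[0] / u[0] = 3 / 3 = 1; v[1] = (w[1] - 4×1) / u[0] = (7 - 4×1) / 3 = 1. So v = [1, 1]. Forward-check [3, 4, 4] * [1, 1]: w[0] = 3×1 = 3; w[1] = 3×1 + 4×1 = 7; w[2] = 4×1 + 4×1 = 8; w[3] = 4×1 = 4 → [3, 7, 8, 4] ✓

[1, 1]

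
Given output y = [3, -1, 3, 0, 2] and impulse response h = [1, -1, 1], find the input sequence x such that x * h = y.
Deconvolve y=[3, -1, 3, 0, 2] by h=[1, -1, 1]. Since h[0]=1, solve forward: x[0] = y[0] / 1 = 3; x[1] = (y[1] - 3×-1) / 1 = 2; x[2] = (y[2] - 2×-1 - 3×1) / 1 = 2. So x = [3, 2, 2]. Check by forward convolution: y[0] = 3×1 = 3; y[1] = 3×-1 + 2×1 = -1; y[2] = 3×1 + 2×-1 + 2×1 = 3; y[3] = 2×1 + 2×-1 = 0; y[4] = 2×1 = 2

[3, 2, 2]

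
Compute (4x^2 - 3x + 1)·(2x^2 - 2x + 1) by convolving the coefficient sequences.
Ascending coefficients: a = [1, -3, 4], b = [1, -2, 2]. c[0] = 1×1 = 1; c[1] = 1×-2 + -3×1 = -5; c[2] = 1×2 + -3×-2 + 4×1 = 12; c[3] = -3×2 + 4×-2 = -14; c[4] = 4×2 = 8. Result coefficients: [1, -5, 12, -14, 8] → 8x^4 - 14x^3 + 12x^2 - 5x + 1

8x^4 - 14x^3 + 12x^2 - 5x + 1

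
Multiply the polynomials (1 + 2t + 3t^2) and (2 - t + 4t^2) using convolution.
Ascending coefficients: a = [1, 2, 3], b = [2, -1, 4]. c[0] = 1×2 = 2; c[1] = 1×-1 + 2×2 = 3; c[2] = 1×4 + 2×-1 + 3×2 = 8; c[3] = 2×4 + 3×-1 = 5; c[4] = 3×4 = 12. Result coefficients: [2, 3, 8, 5, 12] → 2 + 3t + 8t^2 + 5t^3 + 12t^4

2 + 3t + 8t^2 + 5t^3 + 12t^4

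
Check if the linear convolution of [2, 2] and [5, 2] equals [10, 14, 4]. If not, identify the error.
Recompute linear convolution of [2, 2] and [5, 2]: y[0] = 2×5 = 10; y[1] = 2×2 + 2×5 = 14; y[2] = 2×2 = 4 → [10, 14, 4]. Given [10, 14, 4] matches, so answer: Yes

Yes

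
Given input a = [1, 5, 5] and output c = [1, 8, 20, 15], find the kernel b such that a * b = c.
Output length 4 = len(a) + len(b) - 1 ⇒ len(b) = 2. Solve b forward using b[k] = (c[k] - Σ_{i≥1} a[i]·b[k-i]) / a[0]: b[0] = c[0] / a[0] = 1 / 1 = 1; b[1] = (c[1] - 5×1) / a[0] = (8 - 5×1) / 1 = 3. So b = [1, 3]. Forward-check [1, 5, 5] * [1, 3]: c[0] = 1×1 = 1; c[1] = 1×3 + 5×1 = 8; c[2] = 5×3 + 5×1 = 20; c[3] = 5×3 = 15 → [1, 8, 20, 15] ✓

[1, 3]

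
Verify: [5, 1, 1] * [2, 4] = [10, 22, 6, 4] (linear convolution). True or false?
Recompute linear convolution of [5, 1, 1] and [2, 4]: y[0] = 5×2 = 10; y[1] = 5×4 + 1×2 = 22; y[2] = 1×4 + 1×2 = 6; y[3] = 1×4 = 4 → [10, 22, 6, 4]. Given [10, 22, 6, 4] matches, so answer: Yes

Yes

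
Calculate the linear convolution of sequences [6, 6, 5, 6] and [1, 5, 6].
y[0] = 6×1 = 6; y[1] = 6×5 + 6×1 = 36; y[2] = 6×6 + 6×5 + 5×1 = 71; y[3] = 6×6 + 5×5 + 6×1 = 67; y[4] = 5×6 + 6×5 = 60; y[5] = 6×6 = 36

[6, 36, 71, 67, 60, 36]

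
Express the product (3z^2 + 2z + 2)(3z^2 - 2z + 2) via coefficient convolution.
Ascending coefficients: a = [2, 2, 3], b = [2, -2, 3]. c[0] = 2×2 = 4; c[1] = 2×-2 + 2×2 = 0; c[2] = 2×3 + 2×-2 + 3×2 = 8; c[3] = 2×3 + 3×-2 = 0; c[4] = 3×3 = 9. Result coefficients: [4, 0, 8, 0, 9] → 9z^4 + 8z^2 + 4

9z^4 + 8z^2 + 4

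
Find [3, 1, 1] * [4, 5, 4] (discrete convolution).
y[0] = 3×4 = 12; y[1] = 3×5 + 1×4 = 19; y[2] = 3×4 + 1×5 + 1×4 = 21; y[3] = 1×4 + 1×5 = 9; y[4] = 1×4 = 4

[12, 19, 21, 9, 4]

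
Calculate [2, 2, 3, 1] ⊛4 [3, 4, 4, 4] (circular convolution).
Use y[k] = Σ_j x[j]·h[(k-j) mod 4]. y[0] = 2×3 + 2×4 + 3×4 + 1×4 = 30; y[1] = 2×4 + 2×3 + 3×4 + 1×4 = 30; y[2] = 2×4 + 2×4 + 3×3 + 1×4 = 29; y[3] = 2×4 + 2×4 + 3×4 + 1×3 = 31. Result: [30, 30, 29, 31]

[30, 30, 29, 31]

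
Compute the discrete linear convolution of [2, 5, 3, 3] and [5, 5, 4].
y[0] = 2×5 = 10; y[1] = 2×5 + 5×5 = 35; y[2] = 2×4 + 5×5 + 3×5 = 48; y[3] = 5×4 + 3×5 + 3×5 = 50; y[4] = 3×4 + 3×5 = 27; y[5] = 3×4 = 12

[10, 35, 48, 50, 27, 12]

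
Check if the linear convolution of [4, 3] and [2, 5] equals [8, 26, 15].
Recompute linear convolution of [4, 3] and [2, 5]: y[0] = 4×2 = 8; y[1] = 4×5 + 3×2 = 26; y[2] = 3×5 = 15 → [8, 26, 15]. Given [8, 26, 15] matches, so answer: Yes

Yes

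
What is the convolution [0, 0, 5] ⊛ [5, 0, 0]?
y[0] = 0×5 = 0; y[1] = 0×0 + 0×5 = 0; y[2] = 0×0 + 0×0 + 5×5 = 25; y[3] = 0×0 + 5×0 = 0; y[4] = 5×0 = 0

[0, 0, 25, 0, 0]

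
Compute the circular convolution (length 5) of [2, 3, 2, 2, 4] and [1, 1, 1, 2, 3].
Use y[k] = Σ_j f[j]·g[(k-j) mod 5]. y[0] = 2×1 + 3×3 + 2×2 + 2×1 + 4×1 = 21; y[1] = 2×1 + 3×1 + 2×3 + 2×2 + 4×1 = 19; y[2] = 2×1 + 3×1 + 2×1 + 2×3 + 4×2 = 21; y[3] = 2×2 + 3×1 + 2×1 + 2×1 + 4×3 = 23; y[4] = 2×3 + 3×2 + 2×1 + 2×1 + 4×1 = 20. Result: [21, 19, 21, 23, 20]

[21, 19, 21, 23, 20]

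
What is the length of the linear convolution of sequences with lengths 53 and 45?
Linear/full convolution length: m + n - 1 = 53 + 45 - 1 = 97

97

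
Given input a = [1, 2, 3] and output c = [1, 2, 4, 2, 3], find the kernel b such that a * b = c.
Output length 5 = len(a) + len(b) - 1 ⇒ len(b) = 3. Solve b forward using b[k] = (c[k] - Σ_{i≥1} a[i]·b[k-i]) / a[0]: b[0] = c[0] / a[0] = 1 / 1 = 1; b[1] = (c[1] - 2×1) / a[0] = (2 - 2×1) / 1 = 0; b[2] = (c[2] - 2×0 - 3×1) / a[0] = (4 - 2×0 - 3×1) / 1 = 1. So b = [1, 0, 1]. Forward-check [1, 2, 3] * [1, 0, 1]: c[0] = 1×1 = 1; c[1] = 1×0 + 2×1 = 2; c[2] = 1×1 + 2×0 + 3×1 = 4; c[3] = 2×1 + 3×0 = 2; c[4] = 3×1 = 3 → [1, 2, 4, 2, 3] ✓

[1, 0, 1]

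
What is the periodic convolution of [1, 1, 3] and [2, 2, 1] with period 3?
Use y[k] = Σ_j f[j]·g[(k-j) mod 3]. y[0] = 1×2 + 1×1 + 3×2 = 9; y[1] = 1×2 + 1×2 + 3×1 = 7; y[2] = 1×1 + 1×2 + 3×2 = 9. Result: [9, 7, 9]

[9, 7, 9]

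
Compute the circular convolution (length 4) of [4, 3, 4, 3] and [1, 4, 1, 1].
Use y[k] = Σ_j x[j]·h[(k-j) mod 4]. y[0] = 4×1 + 3×1 + 4×1 + 3×4 = 23; y[1] = 4×4 + 3×1 + 4×1 + 3×1 = 26; y[2] = 4×1 + 3×4 + 4×1 + 3×1 = 23; y[3] = 4×1 + 3×1 + 4×4 + 3×1 = 26. Result: [23, 26, 23, 26]

[23, 26, 23, 26]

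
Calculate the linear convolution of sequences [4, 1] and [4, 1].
y[0] = 4×4 = 16; y[1] = 4×1 + 1×4 = 8; y[2] = 1×1 = 1

[16, 8, 1]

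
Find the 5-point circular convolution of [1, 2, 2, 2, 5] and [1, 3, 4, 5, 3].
Use y[k] = Σ_j u[j]·v[(k-j) mod 5]. y[0] = 1×1 + 2×3 + 2×5 + 2×4 + 5×3 = 40; y[1] = 1×3 + 2×1 + 2×3 + 2×5 + 5×4 = 41; y[2] = 1×4 + 2×3 + 2×1 + 2×3 + 5×5 = 43; y[3] = 1×5 + 2×4 + 2×3 + 2×1 + 5×3 = 36; y[4] = 1×3 + 2×5 + 2×4 + 2×3 + 5×1 = 32. Result: [40, 41, 43, 36, 32]

[40, 41, 43, 36, 32]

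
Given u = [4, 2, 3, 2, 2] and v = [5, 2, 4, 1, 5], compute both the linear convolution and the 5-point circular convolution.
Linear: y_lin[0] = 4×5 = 20; y_lin[1] = 4×2 + 2×5 = 18; y_lin[2] = 4×4 + 2×2 + 3×5 = 35; y_lin[3] = 4×1 + 2×4 + 3×2 + 2×5 = 28; y_lin[4] = 4×5 + 2×1 + 3×4 + 2×2 + 2×5 = 48; y_lin[5] = 2×5 + 3×1 + 2×4 + 2×2 = 25; y_lin[6] = 3×5 + 2×1 + 2×4 = 25; y_lin[7] = 2×5 + 2×1 = 12; y_lin[8] = 2×5 = 10 → [20, 18, 35, 28, 48, 25, 25, 12, 10]. Circular (length 5): y[0] = 4×5 + 2×5 + 3×1 + 2×4 + 2×2 = 45; y[1] = 4×2 + 2×5 + 3×5 + 2×1 + 2×4 = 43; y[2] = 4×4 + 2×2 + 3×5 + 2×5 + 2×1 = 47; y[3] = 4×1 + 2×4 + 3×2 + 2×5 + 2×5 = 38; y[4] = 4×5 + 2×1 + 3×4 + 2×2 + 2×5 = 48 → [45, 43, 47, 38, 48]

Linear: [20, 18, 35, 28, 48, 25, 25, 12, 10], Circular: [45, 43, 47, 38, 48]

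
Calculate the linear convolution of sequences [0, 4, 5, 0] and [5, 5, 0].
y[0] = 0×5 = 0; y[1] = 0×5 + 4×5 = 20; y[2] = 0×0 + 4×5 + 5×5 = 45; y[3] = 4×0 + 5×5 + 0×5 = 25; y[4] = 5×0 + 0×5 = 0; y[5] = 0×0 = 0

[0, 20, 45, 25, 0, 0]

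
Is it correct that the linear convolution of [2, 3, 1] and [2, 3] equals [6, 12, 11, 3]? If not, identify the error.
Recompute linear convolution of [2, 3, 1] and [2, 3]: y[0] = 2×2 = 4; y[1] = 2×3 + 3×2 = 12; y[2] = 3×3 + 1×2 = 11; y[3] = 1×3 = 3 → [4, 12, 11, 3]. Compare to given [6, 12, 11, 3]: they differ at index 0: given 6, correct 4, so answer: No

No. Error at index 0: given 6, correct 4.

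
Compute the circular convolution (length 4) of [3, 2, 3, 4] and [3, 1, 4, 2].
Use y[k] = Σ_j u[j]·v[(k-j) mod 4]. y[0] = 3×3 + 2×2 + 3×4 + 4×1 = 29; y[1] = 3×1 + 2×3 + 3×2 + 4×4 = 31; y[2] = 3×4 + 2×1 + 3×3 + 4×2 = 31; y[3] = 3×2 + 2×4 + 3×1 + 4×3 = 29. Result: [29, 31, 31, 29]

[29, 31, 31, 29]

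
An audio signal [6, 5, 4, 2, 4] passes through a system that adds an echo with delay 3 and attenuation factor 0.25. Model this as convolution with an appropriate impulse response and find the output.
Direct-path + delayed-attenuated-path model → impulse response h = [1, 0, 0, 0.25] (1 at lag 0, 0.25 at lag 3). Output y[n] = x[n] + 0.25·x[n - 3] (with x[n] = 0 outside 0..4): y[0] = 6 + 0.25×0 = 6; y[1] = 5 + 0.25×0 = 5; y[2] = 4 + 0.25×0 = 4; y[3] = 2 + 0.25×6 = 3.5; y[4] = 4 + 0.25×5 = 5.25; y[5] = 0 + 0.25×4 = 1.0; y[6] = 0 + 0.25×2 = 0.5; y[7] = 0 + 0.25×4 = 1.0. So y = [6, 5, 4, 3.5, 5.25, 1.0, 0.5, 1.0]

[6, 5, 4, 3.5, 5.25, 1.0, 0.5, 1.0]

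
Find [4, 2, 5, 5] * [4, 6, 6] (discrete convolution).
y[0] = 4×4 = 16; y[1] = 4×6 + 2×4 = 32; y[2] = 4×6 + 2×6 + 5×4 = 56; y[3] = 2×6 + 5×6 + 5×4 = 62; y[4] = 5×6 + 5×6 = 60; y[5] = 5×6 = 30

[16, 32, 56, 62, 60, 30]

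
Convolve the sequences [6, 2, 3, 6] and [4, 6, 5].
y[0] = 6×4 = 24; y[1] = 6×6 + 2×4 = 44; y[2] = 6×5 + 2×6 + 3×4 = 54; y[3] = 2×5 + 3×6 + 6×4 = 52; y[4] = 3×5 + 6×6 = 51; y[5] = 6×5 = 30

[24, 44, 54, 52, 51, 30]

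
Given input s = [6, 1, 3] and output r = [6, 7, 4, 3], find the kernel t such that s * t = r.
Output length 4 = len(s) + len(t) - 1 ⇒ len(t) = 2. Solve t forward using t[k] = (r[k] - Σ_{i≥1} s[i]·t[k-i]) / s[0]: t[0] = r[0] / s[0] = 6 / 6 = 1; t[1] = (r[1] - 1×1) / s[0] = (7 - 1×1) / 6 = 1. So t = [1, 1]. Forward-check [6, 1, 3] * [1, 1]: r[0] = 6×1 = 6; r[1] = 6×1 + 1×1 = 7; r[2] = 1×1 + 3×1 = 4; r[3] = 3×1 = 3 → [6, 7, 4, 3] ✓

[1, 1]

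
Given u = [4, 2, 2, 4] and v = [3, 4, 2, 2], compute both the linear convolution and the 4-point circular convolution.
Linear: y_lin[0] = 4×3 = 12; y_lin[1] = 4×4 + 2×3 = 22; y_lin[2] = 4×2 + 2×4 + 2×3 = 22; y_lin[3] = 4×2 + 2×2 + 2×4 + 4×3 = 32; y_lin[4] = 2×2 + 2×2 + 4×4 = 24; y_lin[5] = 2×2 + 4×2 = 12; y_lin[6] = 4×2 = 8 → [12, 22, 22, 32, 24, 12, 8]. Circular (length 4): y[0] = 4×3 + 2×2 + 2×2 + 4×4 = 36; y[1] = 4×4 + 2×3 + 2×2 + 4×2 = 34; y[2] = 4×2 + 2×4 + 2×3 + 4×2 = 30; y[3] = 4×2 + 2×2 + 2×4 + 4×3 = 32 → [36, 34, 30, 32]

Linear: [12, 22, 22, 32, 24, 12, 8], Circular: [36, 34, 30, 32]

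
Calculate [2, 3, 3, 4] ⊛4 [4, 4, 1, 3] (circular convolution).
Use y[k] = Σ_j u[j]·v[(k-j) mod 4]. y[0] = 2×4 + 3×3 + 3×1 + 4×4 = 36; y[1] = 2×4 + 3×4 + 3×3 + 4×1 = 33; y[2] = 2×1 + 3×4 + 3×4 + 4×3 = 38; y[3] = 2×3 + 3×1 + 3×4 + 4×4 = 37. Result: [36, 33, 38, 37]

[36, 33, 38, 37]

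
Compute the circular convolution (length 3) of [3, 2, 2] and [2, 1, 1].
Use y[k] = Σ_j x[j]·h[(k-j) mod 3]. y[0] = 3×2 + 2×1 + 2×1 = 10; y[1] = 3×1 + 2×2 + 2×1 = 9; y[2] = 3×1 + 2×1 + 2×2 = 9. Result: [10, 9, 9]

[10, 9, 9]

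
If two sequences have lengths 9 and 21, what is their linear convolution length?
Linear/full convolution length: m + n - 1 = 9 + 21 - 1 = 29

29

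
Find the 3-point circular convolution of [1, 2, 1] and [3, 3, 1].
Use y[k] = Σ_j a[j]·b[(k-j) mod 3]. y[0] = 1×3 + 2×1 + 1×3 = 8; y[1] = 1×3 + 2×3 + 1×1 = 10; y[2] = 1×1 + 2×3 + 1×3 = 10. Result: [8, 10, 10]

[8, 10, 10]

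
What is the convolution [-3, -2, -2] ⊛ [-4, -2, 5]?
y[0] = -3×-4 = 12; y[1] = -3×-2 + -2×-4 = 14; y[2] = -3×5 + -2×-2 + -2×-4 = -3; y[3] = -2×5 + -2×-2 = -6; y[4] = -2×5 = -10

[12, 14, -3, -6, -10]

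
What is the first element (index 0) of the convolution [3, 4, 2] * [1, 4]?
Use y[k] = Σ_i a[i]·b[k-i] at k=0. y[0] = 3×1 = 3

3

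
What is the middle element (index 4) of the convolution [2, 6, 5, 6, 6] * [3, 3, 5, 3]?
Use y[k] = Σ_i a[i]·b[k-i] at k=4. y[4] = 6×3 + 5×5 + 6×3 + 6×3 = 79

79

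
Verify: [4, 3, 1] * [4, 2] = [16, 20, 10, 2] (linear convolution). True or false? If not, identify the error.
Recompute linear convolution of [4, 3, 1] and [4, 2]: y[0] = 4×4 = 16; y[1] = 4×2 + 3×4 = 20; y[2] = 3×2 + 1×4 = 10; y[3] = 1×2 = 2 → [16, 20, 10, 2]. Given [16, 20, 10, 2] matches, so answer: Yes

Yes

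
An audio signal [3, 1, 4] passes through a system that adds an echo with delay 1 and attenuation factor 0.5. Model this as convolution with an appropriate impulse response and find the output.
Direct-path + delayed-attenuated-path model → impulse response h = [1, 0.5] (1 at lag 0, 0.5 at lag 1). Output y[n] = x[n] + 0.5·x[n - 1] (with x[n] = 0 outside 0..2): y[0] = 3 + 0.5×0 = 3; y[1] = 1 + 0.5×3 = 2.5; y[2] = 4 + 0.5×1 = 4.5; y[3] = 0 + 0.5×4 = 2.0. So y = [3, 2.5, 4.5, 2.0]

[3, 2.5, 4.5, 2.0]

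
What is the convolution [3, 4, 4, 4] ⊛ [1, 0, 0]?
y[0] = 3×1 = 3; y[1] = 3×0 + 4×1 = 4; y[2] = 3×0 + 4×0 + 4×1 = 4; y[3] = 4×0 + 4×0 + 4×1 = 4; y[4] = 4×0 + 4×0 = 0; y[5] = 4×0 = 0

[3, 4, 4, 4, 0, 0]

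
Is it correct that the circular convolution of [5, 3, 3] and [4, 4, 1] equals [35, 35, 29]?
Recompute circular convolution of [5, 3, 3] and [4, 4, 1]: y[0] = 5×4 + 3×1 + 3×4 = 35; y[1] = 5×4 + 3×4 + 3×1 = 35; y[2] = 5×1 + 3×4 + 3×4 = 29 → [35, 35, 29]. Given [35, 35, 29] matches, so answer: Yes

Yes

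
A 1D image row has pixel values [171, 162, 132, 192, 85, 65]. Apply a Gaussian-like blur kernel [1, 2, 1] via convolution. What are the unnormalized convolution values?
Convolve image row [171, 162, 132, 192, 85, 65] with kernel [1, 2, 1]: y[0] = 171×1 = 171; y[1] = 171×2 + 162×1 = 504; y[2] = 171×1 + 162×2 + 132×1 = 627; y[3] = 162×1 + 132×2 + 192×1 = 618; y[4] = 132×1 + 192×2 + 85×1 = 601; y[5] = 192×1 + 85×2 + 65×1 = 427; y[6] = 85×1 + 65×2 = 215; y[7] = 65×1 = 65 → [171, 504, 627, 618, 601, 427, 215, 65]. Normalization factor = sum(kernel) = 4.

[171, 504, 627, 618, 601, 427, 215, 65]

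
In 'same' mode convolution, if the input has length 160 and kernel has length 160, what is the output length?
'Same' mode returns an output with the same length as the input: 160

160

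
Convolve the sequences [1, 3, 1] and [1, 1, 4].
y[0] = 1×1 = 1; y[1] = 1×1 + 3×1 = 4; y[2] = 1×4 + 3×1 + 1×1 = 8; y[3] = 3×4 + 1×1 = 13; y[4] = 1×4 = 4

[1, 4, 8, 13, 4]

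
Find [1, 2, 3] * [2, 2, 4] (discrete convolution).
y[0] = 1×2 = 2; y[1] = 1×2 + 2×2 = 6; y[2] = 1×4 + 2×2 + 3×2 = 14; y[3] = 2×4 + 3×2 = 14; y[4] = 3×4 = 12

[2, 6, 14, 14, 12]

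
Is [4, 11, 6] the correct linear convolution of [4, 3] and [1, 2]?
Recompute linear convolution of [4, 3] and [1, 2]: y[0] = 4×1 = 4; y[1] = 4×2 + 3×1 = 11; y[2] = 3×2 = 6 → [4, 11, 6]. Given [4, 11, 6] matches, so answer: Yes

Yes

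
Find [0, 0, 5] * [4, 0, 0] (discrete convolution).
y[0] = 0×4 = 0; y[1] = 0×0 + 0×4 = 0; y[2] = 0×0 + 0×0 + 5×4 = 20; y[3] = 0×0 + 5×0 = 0; y[4] = 5×0 = 0

[0, 0, 20, 0, 0]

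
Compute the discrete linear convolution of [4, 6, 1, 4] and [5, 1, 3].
y[0] = 4×5 = 20; y[1] = 4×1 + 6×5 = 34; y[2] = 4×3 + 6×1 + 1×5 = 23; y[3] = 6×3 + 1×1 + 4×5 = 39; y[4] = 1×3 + 4×1 = 7; y[5] = 4×3 = 12

[20, 34, 23, 39, 7, 12]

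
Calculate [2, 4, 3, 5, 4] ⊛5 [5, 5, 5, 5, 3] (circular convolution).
Use y[k] = Σ_j a[j]·b[(k-j) mod 5]. y[0] = 2×5 + 4×3 + 3×5 + 5×5 + 4×5 = 82; y[1] = 2×5 + 4×5 + 3×3 + 5×5 + 4×5 = 84; y[2] = 2×5 + 4×5 + 3×5 + 5×3 + 4×5 = 80; y[3] = 2×5 + 4×5 + 3×5 + 5×5 + 4×3 = 82; y[4] = 2×3 + 4×5 + 3×5 + 5×5 + 4×5 = 86. Result: [82, 84, 80, 82, 86]

[82, 84, 80, 82, 86]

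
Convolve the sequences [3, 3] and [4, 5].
y[0] = 3×4 = 12; y[1] = 3×5 + 3×4 = 27; y[2] = 3×5 = 15

[12, 27, 15]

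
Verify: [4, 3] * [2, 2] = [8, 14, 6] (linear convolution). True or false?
Recompute linear convolution of [4, 3] and [2, 2]: y[0] = 4×2 = 8; y[1] = 4×2 + 3×2 = 14; y[2] = 3×2 = 6 → [8, 14, 6]. Given [8, 14, 6] matches, so answer: Yes

Yes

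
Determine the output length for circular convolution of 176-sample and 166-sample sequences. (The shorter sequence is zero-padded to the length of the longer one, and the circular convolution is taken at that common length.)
Circular convolution (zero-padding the shorter input) has length max(m, n) = max(176, 166) = 176

176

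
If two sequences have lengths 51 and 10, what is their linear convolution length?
Linear/full convolution length: m + n - 1 = 51 + 10 - 1 = 60

60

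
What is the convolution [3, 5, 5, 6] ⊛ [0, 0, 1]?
y[0] = 3×0 = 0; y[1] = 3×0 + 5×0 = 0; y[2] = 3×1 + 5×0 + 5×0 = 3; y[3] = 5×1 + 5×0 + 6×0 = 5; y[4] = 5×1 + 6×0 = 5; y[5] = 6×1 = 6

[0, 0, 3, 5, 5, 6]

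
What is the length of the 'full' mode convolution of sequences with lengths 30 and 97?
Linear/full convolution length: m + n - 1 = 30 + 97 - 1 = 126

126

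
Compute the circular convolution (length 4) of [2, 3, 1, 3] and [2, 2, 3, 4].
Use y[k] = Σ_j x[j]·h[(k-j) mod 4]. y[0] = 2×2 + 3×4 + 1×3 + 3×2 = 25; y[1] = 2×2 + 3×2 + 1×4 + 3×3 = 23; y[2] = 2×3 + 3×2 + 1×2 + 3×4 = 26; y[3] = 2×4 + 3×3 + 1×2 + 3×2 = 25. Result: [25, 23, 26, 25]

[25, 23, 26, 25]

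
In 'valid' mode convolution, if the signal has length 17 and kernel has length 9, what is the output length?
'Valid' mode counts only positions where the kernel fully overlaps the signal: m - n + 1 = 17 - 9 + 1 = 9

9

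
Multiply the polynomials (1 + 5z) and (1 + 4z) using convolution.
Ascending coefficients: a = [1, 5], b = [1, 4]. c[0] = 1×1 = 1; c[1] = 1×4 + 5×1 = 9; c[2] = 5×4 = 20. Result coefficients: [1, 9, 20] → 1 + 9z + 20z^2

1 + 9z + 20z^2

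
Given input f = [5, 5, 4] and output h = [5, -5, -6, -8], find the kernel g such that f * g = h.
Output length 4 = len(f) + len(g) - 1 ⇒ len(g) = 2. Solve g forward using g[k] = (h[k] - Σ_{i≥1} f[i]·g[k-i]) / f[0]: g[0] = h[0] / f[0] = 5 / 5 = 1; g[1] = (h[1] - 5×1) / f[0] = (-5 - 5×1) / 5 = -2. So g = [1, -2]. Forward-check [5, 5, 4] * [1, -2]: h[0] = 5×1 = 5; h[1] = 5×-2 + 5×1 = -5; h[2] = 5×-2 + 4×1 = -6; h[3] = 4×-2 = -8 → [5, -5, -6, -8] ✓

[1, -2]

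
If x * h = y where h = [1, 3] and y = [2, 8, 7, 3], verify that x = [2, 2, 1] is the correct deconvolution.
Forward-compute [2, 2, 1] * [1, 3]: y[0] = 2×1 = 2; y[1] = 2×3 + 2×1 = 8; y[2] = 2×3 + 1×1 = 7; y[3] = 1×3 = 3 → [2, 8, 7, 3]. Matches given y = [2, 8, 7, 3], so verified.

Verified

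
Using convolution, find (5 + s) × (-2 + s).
Ascending coefficients: a = [5, 1], b = [-2, 1]. c[0] = 5×-2 = -10; c[1] = 5×1 + 1×-2 = 3; c[2] = 1×1 = 1. Result coefficients: [-10, 3, 1] → -10 + 3s + s^2

-10 + 3s + s^2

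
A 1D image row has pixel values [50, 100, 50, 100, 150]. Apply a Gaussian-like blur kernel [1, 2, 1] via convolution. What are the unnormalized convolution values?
Convolve image row [50, 100, 50, 100, 150] with kernel [1, 2, 1]: y[0] = 50×1 = 50; y[1] = 50×2 + 100×1 = 200; y[2] = 50×1 + 100×2 + 50×1 = 300; y[3] = 100×1 + 50×2 + 100×1 = 300; y[4] = 50×1 + 100×2 + 150×1 = 400; y[5] = 100×1 + 150×2 = 400; y[6] = 150×1 = 150 → [50, 200, 300, 300, 400, 400, 150]. Normalization factor = sum(kernel) = 4.

[50, 200, 300, 300, 400, 400, 150]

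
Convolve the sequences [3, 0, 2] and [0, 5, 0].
y[0] = 3×0 = 0; y[1] = 3×5 + 0×0 = 15; y[2] = 3×0 + 0×5 + 2×0 = 0; y[3] = 0×0 + 2×5 = 10; y[4] = 2×0 = 0

[0, 15, 0, 10, 0]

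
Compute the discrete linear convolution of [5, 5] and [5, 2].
y[0] = 5×5 = 25; y[1] = 5×2 + 5×5 = 35; y[2] = 5×2 = 10

[25, 35, 10]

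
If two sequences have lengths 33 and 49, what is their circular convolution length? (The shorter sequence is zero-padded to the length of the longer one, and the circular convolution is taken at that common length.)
Circular convolution (zero-padding the shorter input) has length max(m, n) = max(33, 49) = 49

49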